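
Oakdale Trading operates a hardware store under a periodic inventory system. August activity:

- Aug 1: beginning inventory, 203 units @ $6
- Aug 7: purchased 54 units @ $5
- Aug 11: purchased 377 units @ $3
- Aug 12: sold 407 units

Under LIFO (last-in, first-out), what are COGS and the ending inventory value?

COGS = $1,281; ending inventory = $1,338

Aug 12, 407 sold [LIFO — newest first]: 377 @ $3 + 30 @ $5 = $1,281
Ending inventory: 203 @ $6 + 24 @ $5 = $1,338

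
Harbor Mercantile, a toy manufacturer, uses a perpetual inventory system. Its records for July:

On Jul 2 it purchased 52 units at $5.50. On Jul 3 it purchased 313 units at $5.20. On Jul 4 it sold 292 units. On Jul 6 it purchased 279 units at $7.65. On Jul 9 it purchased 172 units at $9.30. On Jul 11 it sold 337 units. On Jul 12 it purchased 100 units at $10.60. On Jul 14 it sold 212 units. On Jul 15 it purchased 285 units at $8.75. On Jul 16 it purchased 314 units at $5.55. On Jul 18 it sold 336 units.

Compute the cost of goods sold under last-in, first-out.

Jul 4, 292 sold [LIFO — newest first]: 292 @ $5.20 = $1,518.40
Jul 11, 337 sold [LIFO — newest first]: 172 @ $9.30 + 165 @ $7.65 = $2,861.85
Jul 14, 212 sold [LIFO — newest first]: 100 @ $10.60 + 112 @ $7.65 = $1,916.80
Jul 18, 336 sold [LIFO — newest first]: 314 @ $5.55 + 22 @ $8.75 = $1,935.20
Total COGS = $1,518.40 + $2,861.85 + $1,916.80 + $1,935.20 = $8,232.25
Ending inventory: 52 @ $5.50 + 21 @ $5.20 + 2 @ $7.65 + 263 @ $8.75 = $2,711.75
Check: goods available $10,944.00 = COGS $8,232.25 + ending $2,711.75

COGS = $8,232.25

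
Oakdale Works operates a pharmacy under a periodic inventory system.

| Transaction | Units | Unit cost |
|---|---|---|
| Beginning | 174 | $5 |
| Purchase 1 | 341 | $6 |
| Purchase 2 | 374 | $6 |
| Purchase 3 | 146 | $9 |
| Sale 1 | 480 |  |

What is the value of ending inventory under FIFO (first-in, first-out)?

Ending inventory = $3,768

Sale 1 (480) [FIFO — oldest first]: 174 @ $5 + 306 @ $6 = $2,706
Ending inventory: 35 @ $6 + 374 @ $6 + 146 @ $9 = $3,768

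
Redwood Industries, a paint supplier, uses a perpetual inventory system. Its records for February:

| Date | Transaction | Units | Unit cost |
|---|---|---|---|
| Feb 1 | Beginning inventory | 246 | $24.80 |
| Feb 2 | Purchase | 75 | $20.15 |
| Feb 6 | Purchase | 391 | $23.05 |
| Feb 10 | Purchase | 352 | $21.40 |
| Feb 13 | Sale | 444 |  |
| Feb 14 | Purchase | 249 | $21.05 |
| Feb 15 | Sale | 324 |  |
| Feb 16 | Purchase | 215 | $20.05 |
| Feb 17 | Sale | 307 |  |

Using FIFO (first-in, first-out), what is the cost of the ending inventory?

Ending inventory = $9,320.65

Feb 13, 444 sold [FIFO — oldest first]: 246 @ $24.80 + 75 @ $20.15 + 123 @ $23.05 = $10,447.20
Feb 15, 324 sold [FIFO — oldest first]: 268 @ $23.05 + 56 @ $21.40 = $7,375.80
Feb 17, 307 sold [FIFO — oldest first]: 296 @ $21.40 + 11 @ $21.05 = $6,565.95
Total COGS = $10,447.20 + $7,375.80 + $6,565.95 = $24,388.95
Ending inventory: 238 @ $21.05 + 215 @ $20.05 = $9,320.65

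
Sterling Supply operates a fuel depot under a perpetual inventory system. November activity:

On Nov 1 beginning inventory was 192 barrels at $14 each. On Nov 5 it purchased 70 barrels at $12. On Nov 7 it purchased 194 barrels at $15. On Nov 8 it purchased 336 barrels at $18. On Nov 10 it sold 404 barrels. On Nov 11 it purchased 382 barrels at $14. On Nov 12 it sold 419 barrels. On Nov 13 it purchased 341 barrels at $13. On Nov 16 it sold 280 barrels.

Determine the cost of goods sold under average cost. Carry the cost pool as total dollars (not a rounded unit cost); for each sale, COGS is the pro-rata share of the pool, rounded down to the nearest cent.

After Nov 1: 192 on hand, pool $2,688.00 (≈ $14.0000 each)
After Nov 5: 262 on hand, pool $3,528.00 (≈ $13.4656 each)
After Nov 7: 456 on hand, pool $6,438.00 (≈ $14.1184 each)
After Nov 8: 792 on hand, pool $12,486.00 (≈ $15.7652 each)
Nov 10, sell 404: 404/792 × $12,486.00 → $6,369.12
After Nov 11: 770 on hand, pool $11,464.88 (≈ $14.8895 each)
Nov 12, sell 419: 419/770 × $11,464.88 → $6,238.68
After Nov 13: 692 on hand, pool $9,659.20 (≈ $13.9584 each)
Nov 16, sell 280: 280/692 × $9,659.20 → $3,908.34
Total COGS = $6,369.12 + $6,238.68 + $3,908.34 = $16,516.14
Ending inventory (cost pool remaining) = $5,750.86
Check: goods available $22,267.00 = COGS $16,516.14 + ending $5,750.86

COGS = $16,516.14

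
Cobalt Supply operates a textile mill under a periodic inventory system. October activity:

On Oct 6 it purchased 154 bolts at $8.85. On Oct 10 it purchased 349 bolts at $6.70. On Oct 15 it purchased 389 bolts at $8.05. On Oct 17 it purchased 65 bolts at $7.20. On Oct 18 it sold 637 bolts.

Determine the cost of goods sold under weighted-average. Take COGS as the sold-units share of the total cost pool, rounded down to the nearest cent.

COGS = $4,859.47

Oct 18, sell 637: 637/957 × $7,300.65 → $4,859.47
Ending inventory (cost pool remaining) = $2,441.18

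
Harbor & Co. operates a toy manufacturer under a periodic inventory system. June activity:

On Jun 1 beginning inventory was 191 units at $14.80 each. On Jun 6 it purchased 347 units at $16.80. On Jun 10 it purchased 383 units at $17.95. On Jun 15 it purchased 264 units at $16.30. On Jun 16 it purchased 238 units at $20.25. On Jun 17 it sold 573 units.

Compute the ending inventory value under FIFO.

Jun 17, 573 sold [FIFO — oldest first]: 191 @ $14.80 + 347 @ $16.80 + 35 @ $17.95 = $9,284.65
Ending inventory: 348 @ $17.95 + 264 @ $16.30 + 238 @ $20.25 = $15,369.30

Ending inventory = $15,369.30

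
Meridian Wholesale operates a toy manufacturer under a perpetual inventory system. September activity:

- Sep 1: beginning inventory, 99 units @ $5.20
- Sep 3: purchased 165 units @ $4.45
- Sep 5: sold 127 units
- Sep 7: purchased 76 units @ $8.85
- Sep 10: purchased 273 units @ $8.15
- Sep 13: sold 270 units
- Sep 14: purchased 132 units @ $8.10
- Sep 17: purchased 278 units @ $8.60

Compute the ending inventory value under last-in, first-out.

Sep 5, 127 sold [LIFO — newest first]: 127 @ $4.45 = $565.15
Sep 13, 270 sold [LIFO — newest first]: 270 @ $8.15 = $2,200.50
Total COGS = $565.15 + $2,200.50 = $2,765.65
Ending inventory: 99 @ $5.20 + 38 @ $4.45 + 76 @ $8.85 + 3 @ $8.15 + 132 @ $8.10 + 278 @ $8.60 = $4,840.95
Check: goods available $7,606.60 = COGS $2,765.65 + ending $4,840.95

Ending inventory = $4,840.95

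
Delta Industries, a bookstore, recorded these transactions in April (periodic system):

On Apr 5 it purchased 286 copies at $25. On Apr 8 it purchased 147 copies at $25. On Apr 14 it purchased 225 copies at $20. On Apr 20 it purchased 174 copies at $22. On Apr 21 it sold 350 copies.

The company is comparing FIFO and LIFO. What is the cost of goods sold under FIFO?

COGS = $8,750

FIFO COGS: 286 @ $25 + 64 @ $25 = $8,750
LIFO COGS: 174 @ $22 + 176 @ $20 = $7,348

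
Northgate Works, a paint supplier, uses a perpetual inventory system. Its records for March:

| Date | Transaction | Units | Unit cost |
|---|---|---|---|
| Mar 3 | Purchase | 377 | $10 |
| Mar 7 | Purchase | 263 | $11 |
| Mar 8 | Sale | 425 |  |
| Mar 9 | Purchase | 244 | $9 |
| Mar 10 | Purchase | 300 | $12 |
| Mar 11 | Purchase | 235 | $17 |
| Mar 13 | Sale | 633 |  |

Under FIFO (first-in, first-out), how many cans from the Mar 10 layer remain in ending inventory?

126

Mar 8, 425 sold [FIFO — oldest first]: 377 @ $10 + 48 @ $11 = $4,298
Mar 13, 633 sold [FIFO — oldest first]: 215 @ $11 + 244 @ $9 + 174 @ $12 = $6,649
Total COGS = $4,298 + $6,649 = $10,947
Ending inventory: 126 @ $12 + 235 @ $17 = $5,507
Check: goods available $16,454 = COGS $10,947 + ending $5,507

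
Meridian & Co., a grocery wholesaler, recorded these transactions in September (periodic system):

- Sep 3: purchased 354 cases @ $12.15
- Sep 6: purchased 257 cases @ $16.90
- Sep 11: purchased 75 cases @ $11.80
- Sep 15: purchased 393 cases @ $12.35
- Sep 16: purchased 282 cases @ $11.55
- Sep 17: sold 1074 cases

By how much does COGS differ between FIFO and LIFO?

$168.20

FIFO COGS: 354 @ $12.15 + 257 @ $16.90 + 75 @ $11.80 + 388 @ $12.35 = $14,321.20
LIFO COGS: 282 @ $11.55 + 393 @ $12.35 + 75 @ $11.80 + 257 @ $16.90 + 67 @ $12.15 = $14,153.00
Difference = |$14,321.20 − $14,153.00| = $168.20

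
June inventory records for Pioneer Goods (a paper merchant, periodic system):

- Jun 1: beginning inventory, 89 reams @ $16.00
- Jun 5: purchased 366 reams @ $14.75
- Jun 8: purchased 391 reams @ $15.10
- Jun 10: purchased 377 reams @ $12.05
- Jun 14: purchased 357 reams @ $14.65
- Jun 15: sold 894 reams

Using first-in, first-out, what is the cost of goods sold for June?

COGS = $13,305.00

Jun 15, 894 sold [FIFO — oldest first]: 89 @ $16.00 + 366 @ $14.75 + 391 @ $15.10 + 48 @ $12.05 = $13,305.00
Ending inventory: 329 @ $12.05 + 357 @ $14.65 = $9,194.50
Check: goods available $22,499.50 = COGS $13,305.00 + ending $9,194.50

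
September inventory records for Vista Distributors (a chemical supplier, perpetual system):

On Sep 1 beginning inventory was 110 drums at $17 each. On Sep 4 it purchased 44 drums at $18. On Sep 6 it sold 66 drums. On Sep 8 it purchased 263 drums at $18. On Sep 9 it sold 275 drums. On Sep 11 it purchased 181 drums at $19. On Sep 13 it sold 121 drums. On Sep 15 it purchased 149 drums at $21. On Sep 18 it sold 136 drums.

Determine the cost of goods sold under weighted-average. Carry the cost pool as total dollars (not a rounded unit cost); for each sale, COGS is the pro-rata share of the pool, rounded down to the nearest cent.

After Sep 1: 110 on hand, pool $1,870.00 (≈ $17.0000 each)
After Sep 4: 154 on hand, pool $2,662.00 (≈ $17.2857 each)
Sep 6, sell 66: 66/154 × $2,662.00 → $1,140.85
After Sep 8: 351 on hand, pool $6,255.15 (≈ $17.8209 each)
Sep 9, sell 275: 275/351 × $6,255.15 → $4,900.75
After Sep 11: 257 on hand, pool $4,793.40 (≈ $18.6514 each)
Sep 13, sell 121: 121/257 × $4,793.40 → $2,256.81
After Sep 15: 285 on hand, pool $5,665.59 (≈ $19.8793 each)
Sep 18, sell 136: 136/285 × $5,665.59 → $2,703.57
Total COGS = $1,140.85 + $4,900.75 + $2,256.81 + $2,703.57 = $11,001.98
Ending inventory (cost pool remaining) = $2,962.02
Check: goods available $13,964.00 = COGS $11,001.98 + ending $2,962.02

COGS = $11,001.98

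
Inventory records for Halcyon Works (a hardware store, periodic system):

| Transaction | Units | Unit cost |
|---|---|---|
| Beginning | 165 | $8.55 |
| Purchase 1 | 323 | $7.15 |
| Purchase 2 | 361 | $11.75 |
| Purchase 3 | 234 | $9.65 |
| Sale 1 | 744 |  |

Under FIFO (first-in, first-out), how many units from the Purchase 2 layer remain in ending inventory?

Sale 1 (744) [FIFO — oldest first]: 165 @ $8.55 + 323 @ $7.15 + 256 @ $11.75 = $6,728.20
Ending inventory: 105 @ $11.75 + 234 @ $9.65 = $3,491.85
Check: goods available $10,220.05 = COGS $6,728.20 + ending $3,491.85

105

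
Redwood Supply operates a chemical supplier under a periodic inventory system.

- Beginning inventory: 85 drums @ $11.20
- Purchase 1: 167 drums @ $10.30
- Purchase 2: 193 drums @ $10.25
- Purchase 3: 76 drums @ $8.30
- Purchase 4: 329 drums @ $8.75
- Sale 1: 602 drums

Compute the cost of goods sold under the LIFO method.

Sale 1 (602) [LIFO — newest first]: 329 @ $8.75 + 76 @ $8.30 + 193 @ $10.25 + 4 @ $10.30 = $5,529.00
Ending inventory: 85 @ $11.20 + 163 @ $10.30 = $2,630.90

COGS = $5,529.00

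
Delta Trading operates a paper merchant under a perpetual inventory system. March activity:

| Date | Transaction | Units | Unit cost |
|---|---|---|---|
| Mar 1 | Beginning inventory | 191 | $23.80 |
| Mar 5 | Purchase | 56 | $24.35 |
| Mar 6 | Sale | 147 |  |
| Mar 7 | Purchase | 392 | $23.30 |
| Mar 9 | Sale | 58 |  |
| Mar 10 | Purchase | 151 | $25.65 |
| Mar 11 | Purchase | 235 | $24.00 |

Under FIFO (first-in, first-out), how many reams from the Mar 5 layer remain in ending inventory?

Mar 6, 147 sold [FIFO — oldest first]: 147 @ $23.80 = $3,498.60
Mar 9, 58 sold [FIFO — oldest first]: 44 @ $23.80 + 14 @ $24.35 = $1,388.10
Total COGS = $3,498.60 + $1,388.10 = $4,886.70
Ending inventory: 42 @ $24.35 + 392 @ $23.30 + 151 @ $25.65 + 235 @ $24.00 = $19,669.45
Check: goods available $24,556.15 = COGS $4,886.70 + ending $19,669.45

42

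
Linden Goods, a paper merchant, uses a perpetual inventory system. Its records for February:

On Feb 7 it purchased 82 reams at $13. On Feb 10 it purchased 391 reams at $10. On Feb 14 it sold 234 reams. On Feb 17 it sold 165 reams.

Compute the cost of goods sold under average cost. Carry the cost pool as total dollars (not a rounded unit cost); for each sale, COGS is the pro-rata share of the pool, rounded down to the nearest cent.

COGS = $4,197.51

After Feb 7: 82 on hand, pool $1,066.00 (≈ $13.0000 each)
After Feb 10: 473 on hand, pool $4,976.00 (≈ $10.5201 each)
Feb 14, sell 234: 234/473 × $4,976.00 → $2,461.69
Feb 17, sell 165: 165/239 × $2,514.31 → $1,735.82
Total COGS = $2,461.69 + $1,735.82 = $4,197.51
Ending inventory (cost pool remaining) = $778.49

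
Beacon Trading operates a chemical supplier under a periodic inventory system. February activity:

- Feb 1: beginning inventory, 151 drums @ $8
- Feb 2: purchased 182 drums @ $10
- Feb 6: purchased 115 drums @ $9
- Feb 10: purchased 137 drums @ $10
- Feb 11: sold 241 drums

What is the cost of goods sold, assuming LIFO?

Feb 11, 241 sold [LIFO — newest first]: 137 @ $10 + 104 @ $9 = $2,306
Ending inventory: 151 @ $8 + 182 @ $10 + 11 @ $9 = $3,127

COGS = $2,306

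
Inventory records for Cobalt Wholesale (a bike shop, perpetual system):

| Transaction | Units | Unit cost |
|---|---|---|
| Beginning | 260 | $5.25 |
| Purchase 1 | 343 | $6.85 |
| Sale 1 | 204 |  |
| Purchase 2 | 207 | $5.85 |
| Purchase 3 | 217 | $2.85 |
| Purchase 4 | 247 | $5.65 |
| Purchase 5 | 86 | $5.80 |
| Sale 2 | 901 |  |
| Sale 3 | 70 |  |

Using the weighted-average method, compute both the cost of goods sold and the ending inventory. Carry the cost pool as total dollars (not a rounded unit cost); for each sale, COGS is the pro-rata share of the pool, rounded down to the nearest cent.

After Beginning: 260 on hand, pool $1,365.00 (≈ $5.2500 each)
After Purchase 1: 603 on hand, pool $3,714.55 (≈ $6.1601 each)
Sale 1, sell 204: 204/603 × $3,714.55 → $1,256.66
After Purchase 2: 606 on hand, pool $3,668.84 (≈ $6.0542 each)
After Purchase 3: 823 on hand, pool $4,287.29 (≈ $5.2093 each)
After Purchase 4: 1070 on hand, pool $5,682.84 (≈ $5.3111 each)
After Purchase 5: 1156 on hand, pool $6,181.64 (≈ $5.3474 each)
Sale 2, sell 901: 901/1156 × $6,181.64 → $4,818.04
Sale 3, sell 70: 70/255 × $1,363.60 → $374.32
Total COGS = $1,256.66 + $4,818.04 + $374.32 = $6,449.02
Ending inventory (cost pool remaining) = $989.28

COGS = $6,449.02; ending inventory = $989.28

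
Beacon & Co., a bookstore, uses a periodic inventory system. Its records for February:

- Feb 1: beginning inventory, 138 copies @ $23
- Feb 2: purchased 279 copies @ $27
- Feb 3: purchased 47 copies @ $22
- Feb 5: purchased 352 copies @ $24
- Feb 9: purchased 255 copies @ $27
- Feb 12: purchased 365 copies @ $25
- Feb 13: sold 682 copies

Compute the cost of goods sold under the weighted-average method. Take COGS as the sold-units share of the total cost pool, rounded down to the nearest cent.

COGS = $17,192.00

Feb 13, sell 682: 682/1436 × $36,199.00 → $17,192.00
Ending inventory (cost pool remaining) = $19,007.00
Check: goods available $36,199.00 = COGS $17,192.00 + ending $19,007.00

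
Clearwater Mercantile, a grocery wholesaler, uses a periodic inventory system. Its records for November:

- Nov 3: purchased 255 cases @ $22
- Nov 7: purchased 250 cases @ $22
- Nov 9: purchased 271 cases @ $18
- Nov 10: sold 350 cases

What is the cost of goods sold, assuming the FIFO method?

Nov 10, 350 sold [FIFO — oldest first]: 255 @ $22 + 95 @ $22 = $7,700
Ending inventory: 155 @ $22 + 271 @ $18 = $8,288
Check: goods available $15,988 = COGS $7,700 + ending $8,288

COGS = $7,700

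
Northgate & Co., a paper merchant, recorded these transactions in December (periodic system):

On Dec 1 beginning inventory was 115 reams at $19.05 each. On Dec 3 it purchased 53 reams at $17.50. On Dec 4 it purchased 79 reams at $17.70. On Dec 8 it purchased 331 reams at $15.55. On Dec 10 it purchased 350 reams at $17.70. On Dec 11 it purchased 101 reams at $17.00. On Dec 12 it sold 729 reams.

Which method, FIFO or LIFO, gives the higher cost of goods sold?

FIFO

FIFO COGS: 115 @ $19.05 + 53 @ $17.50 + 79 @ $17.70 + 331 @ $15.55 + 151 @ $17.70 = $12,336.30
LIFO COGS: 101 @ $17.00 + 350 @ $17.70 + 278 @ $15.55 = $12,234.90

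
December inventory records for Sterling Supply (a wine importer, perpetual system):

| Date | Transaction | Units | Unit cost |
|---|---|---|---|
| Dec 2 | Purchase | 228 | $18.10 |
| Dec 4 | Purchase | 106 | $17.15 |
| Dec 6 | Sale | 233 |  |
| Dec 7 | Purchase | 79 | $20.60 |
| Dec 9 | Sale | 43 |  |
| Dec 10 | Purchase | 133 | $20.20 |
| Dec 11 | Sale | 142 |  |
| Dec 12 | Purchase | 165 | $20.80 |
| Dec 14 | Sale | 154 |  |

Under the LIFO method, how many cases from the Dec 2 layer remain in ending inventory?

Dec 6, 233 sold [LIFO — newest first]: 106 @ $17.15 + 127 @ $18.10 = $4,116.60
Dec 9, 43 sold [LIFO — newest first]: 43 @ $20.60 = $885.80
Dec 11, 142 sold [LIFO — newest first]: 133 @ $20.20 + 9 @ $20.60 = $2,872.00
Dec 14, 154 sold [LIFO — newest first]: 154 @ $20.80 = $3,203.20
Total COGS = $4,116.60 + $885.80 + $2,872.00 + $3,203.20 = $11,077.60
Ending inventory: 101 @ $18.10 + 27 @ $20.60 + 11 @ $20.80 = $2,613.10

101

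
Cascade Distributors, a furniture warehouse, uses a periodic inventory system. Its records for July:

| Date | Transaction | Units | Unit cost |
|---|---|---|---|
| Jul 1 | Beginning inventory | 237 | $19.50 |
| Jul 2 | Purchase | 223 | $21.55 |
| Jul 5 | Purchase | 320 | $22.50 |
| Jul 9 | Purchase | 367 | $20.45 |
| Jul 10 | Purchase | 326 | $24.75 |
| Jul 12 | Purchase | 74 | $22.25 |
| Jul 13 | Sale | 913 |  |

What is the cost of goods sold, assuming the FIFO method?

COGS = $19,347.00

Jul 13, 913 sold [FIFO — oldest first]: 237 @ $19.50 + 223 @ $21.55 + 320 @ $22.50 + 133 @ $20.45 = $19,347.00
Ending inventory: 234 @ $20.45 + 326 @ $24.75 + 74 @ $22.25 = $14,500.30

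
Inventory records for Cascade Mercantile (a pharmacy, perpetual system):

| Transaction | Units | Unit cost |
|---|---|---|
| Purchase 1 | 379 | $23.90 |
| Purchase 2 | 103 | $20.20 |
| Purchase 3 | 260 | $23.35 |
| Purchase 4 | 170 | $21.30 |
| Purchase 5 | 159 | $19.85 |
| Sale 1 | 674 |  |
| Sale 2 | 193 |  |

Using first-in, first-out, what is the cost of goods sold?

Sale 1 (674) [FIFO — oldest first]: 379 @ $23.90 + 103 @ $20.20 + 192 @ $23.35 = $15,621.90
Sale 2 (193) [FIFO — oldest first]: 68 @ $23.35 + 125 @ $21.30 = $4,250.30
Total COGS = $15,621.90 + $4,250.30 = $19,872.20
Ending inventory: 45 @ $21.30 + 159 @ $19.85 = $4,114.65
Check: goods available $23,986.85 = COGS $19,872.20 + ending $4,114.65

COGS = $19,872.20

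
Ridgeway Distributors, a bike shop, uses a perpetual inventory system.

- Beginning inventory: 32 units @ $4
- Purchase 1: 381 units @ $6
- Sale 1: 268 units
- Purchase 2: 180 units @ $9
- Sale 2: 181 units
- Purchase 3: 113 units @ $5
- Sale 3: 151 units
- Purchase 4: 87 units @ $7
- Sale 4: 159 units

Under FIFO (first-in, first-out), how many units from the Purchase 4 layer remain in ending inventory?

Sale 1 (268) [FIFO — oldest first]: 32 @ $4 + 236 @ $6 = $1,544
Sale 2 (181) [FIFO — oldest first]: 145 @ $6 + 36 @ $9 = $1,194
Sale 3 (151) [FIFO — oldest first]: 144 @ $9 + 7 @ $5 = $1,331
Sale 4 (159) [FIFO — oldest first]: 106 @ $5 + 53 @ $7 = $901
Total COGS = $1,544 + $1,194 + $1,331 + $901 = $4,970
Ending inventory: 34 @ $7 = $238
Check: goods available $5,208 = COGS $4,970 + ending $238

34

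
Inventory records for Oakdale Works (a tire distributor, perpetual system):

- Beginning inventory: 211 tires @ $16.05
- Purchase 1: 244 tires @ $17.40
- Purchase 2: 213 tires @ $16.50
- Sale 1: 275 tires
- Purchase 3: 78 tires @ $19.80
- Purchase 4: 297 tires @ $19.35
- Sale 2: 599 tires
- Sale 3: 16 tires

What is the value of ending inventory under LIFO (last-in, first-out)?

Ending inventory = $2,455.65

Sale 1 (275) [LIFO — newest first]: 213 @ $16.50 + 62 @ $17.40 = $4,593.30
Sale 2 (599) [LIFO — newest first]: 297 @ $19.35 + 78 @ $19.80 + 182 @ $17.40 + 42 @ $16.05 = $11,132.25
Sale 3 (16) [LIFO — newest first]: 16 @ $16.05 = $256.80
Total COGS = $4,593.30 + $11,132.25 + $256.80 = $15,982.35
Ending inventory: 153 @ $16.05 = $2,455.65
Check: goods available $18,438.00 = COGS $15,982.35 + ending $2,455.65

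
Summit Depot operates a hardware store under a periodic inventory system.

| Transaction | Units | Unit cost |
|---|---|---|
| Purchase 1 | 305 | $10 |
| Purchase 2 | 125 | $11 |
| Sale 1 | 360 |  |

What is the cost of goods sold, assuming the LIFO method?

Sale 1 (360) [LIFO — newest first]: 125 @ $11 + 235 @ $10 = $3,725
Ending inventory: 70 @ $10 = $700
Check: goods available $4,425 = COGS $3,725 + ending $700

COGS = $3,725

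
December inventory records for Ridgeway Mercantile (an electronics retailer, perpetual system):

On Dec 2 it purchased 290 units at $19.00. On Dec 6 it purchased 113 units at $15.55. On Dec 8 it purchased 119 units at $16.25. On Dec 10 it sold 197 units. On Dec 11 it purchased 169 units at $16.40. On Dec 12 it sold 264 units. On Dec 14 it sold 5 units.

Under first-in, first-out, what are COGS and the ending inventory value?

COGS = $8,290.90; ending inventory = $3,681.60

Dec 10, 197 sold [FIFO — oldest first]: 197 @ $19.00 = $3,743.00
Dec 12, 264 sold [FIFO — oldest first]: 93 @ $19.00 + 113 @ $15.55 + 58 @ $16.25 = $4,466.65
Dec 14, 5 sold [FIFO — oldest first]: 5 @ $16.25 = $81.25
Total COGS = $3,743.00 + $4,466.65 + $81.25 = $8,290.90
Ending inventory: 56 @ $16.25 + 169 @ $16.40 = $3,681.60
Check: goods available $11,972.50 = COGS $8,290.90 + ending $3,681.60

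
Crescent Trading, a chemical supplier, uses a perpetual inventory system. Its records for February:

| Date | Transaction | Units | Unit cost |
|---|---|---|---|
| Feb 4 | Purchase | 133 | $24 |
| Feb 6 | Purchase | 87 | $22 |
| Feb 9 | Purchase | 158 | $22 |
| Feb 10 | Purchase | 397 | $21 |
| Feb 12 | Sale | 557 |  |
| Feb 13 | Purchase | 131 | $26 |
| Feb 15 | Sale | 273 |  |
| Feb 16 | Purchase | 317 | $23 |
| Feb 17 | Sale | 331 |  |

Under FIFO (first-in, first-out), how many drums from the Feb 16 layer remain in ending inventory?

62

Feb 12, 557 sold [FIFO — oldest first]: 133 @ $24 + 87 @ $22 + 158 @ $22 + 179 @ $21 = $12,341
Feb 15, 273 sold [FIFO — oldest first]: 218 @ $21 + 55 @ $26 = $6,008
Feb 17, 331 sold [FIFO — oldest first]: 76 @ $26 + 255 @ $23 = $7,841
Total COGS = $12,341 + $6,008 + $7,841 = $26,190
Ending inventory: 62 @ $23 = $1,426
Check: goods available $27,616 = COGS $26,190 + ending $1,426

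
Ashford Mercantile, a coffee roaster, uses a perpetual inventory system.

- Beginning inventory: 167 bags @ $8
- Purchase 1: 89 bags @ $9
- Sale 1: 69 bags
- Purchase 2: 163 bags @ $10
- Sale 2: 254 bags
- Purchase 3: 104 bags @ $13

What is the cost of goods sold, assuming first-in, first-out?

Sale 1 (69) [FIFO — oldest first]: 69 @ $8 = $552
Sale 2 (254) [FIFO — oldest first]: 98 @ $8 + 89 @ $9 + 67 @ $10 = $2,255
Total COGS = $552 + $2,255 = $2,807
Ending inventory: 96 @ $10 + 104 @ $13 = $2,312
Check: goods available $5,119 = COGS $2,807 + ending $2,312

COGS = $2,807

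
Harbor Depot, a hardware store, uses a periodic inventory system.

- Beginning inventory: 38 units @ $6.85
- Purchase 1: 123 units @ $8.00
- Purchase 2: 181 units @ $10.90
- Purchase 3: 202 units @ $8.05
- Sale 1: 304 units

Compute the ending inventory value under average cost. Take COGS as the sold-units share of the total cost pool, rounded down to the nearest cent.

Ending inventory = $2,136.75

Sale 1, sell 304: 304/544 × $4,843.30 → $2,706.55
Ending inventory (cost pool remaining) = $2,136.75
Check: goods available $4,843.30 = COGS $2,706.55 + ending $2,136.75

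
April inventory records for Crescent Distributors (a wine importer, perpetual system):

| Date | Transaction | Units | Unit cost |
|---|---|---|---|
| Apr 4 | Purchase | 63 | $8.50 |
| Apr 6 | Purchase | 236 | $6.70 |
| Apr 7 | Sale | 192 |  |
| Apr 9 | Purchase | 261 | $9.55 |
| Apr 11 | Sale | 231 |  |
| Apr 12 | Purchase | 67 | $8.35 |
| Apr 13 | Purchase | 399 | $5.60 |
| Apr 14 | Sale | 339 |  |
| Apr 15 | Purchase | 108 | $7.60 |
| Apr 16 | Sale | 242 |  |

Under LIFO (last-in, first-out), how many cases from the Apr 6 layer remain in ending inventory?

Apr 7, 192 sold [LIFO — newest first]: 192 @ $6.70 = $1,286.40
Apr 11, 231 sold [LIFO — newest first]: 231 @ $9.55 = $2,206.05
Apr 14, 339 sold [LIFO — newest first]: 339 @ $5.60 = $1,898.40
Apr 16, 242 sold [LIFO — newest first]: 108 @ $7.60 + 60 @ $5.60 + 67 @ $8.35 + 7 @ $9.55 = $1,783.10
Total COGS = $1,286.40 + $2,206.05 + $1,898.40 + $1,783.10 = $7,173.95
Ending inventory: 63 @ $8.50 + 44 @ $6.70 + 23 @ $9.55 = $1,049.95

44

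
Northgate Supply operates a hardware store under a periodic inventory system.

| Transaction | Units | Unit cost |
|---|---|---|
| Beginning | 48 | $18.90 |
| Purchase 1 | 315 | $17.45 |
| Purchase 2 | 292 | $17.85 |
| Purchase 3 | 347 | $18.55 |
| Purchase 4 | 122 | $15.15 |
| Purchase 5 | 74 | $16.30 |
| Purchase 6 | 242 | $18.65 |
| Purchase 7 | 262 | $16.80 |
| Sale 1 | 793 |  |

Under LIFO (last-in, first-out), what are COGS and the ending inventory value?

COGS = $13,694.55; ending inventory = $16,327.85

Sale 1 (793) [LIFO — newest first]: 262 @ $16.80 + 242 @ $18.65 + 74 @ $16.30 + 122 @ $15.15 + 93 @ $18.55 = $13,694.55
Ending inventory: 48 @ $18.90 + 315 @ $17.45 + 292 @ $17.85 + 254 @ $18.55 = $16,327.85
Check: goods available $30,022.40 = COGS $13,694.55 + ending $16,327.85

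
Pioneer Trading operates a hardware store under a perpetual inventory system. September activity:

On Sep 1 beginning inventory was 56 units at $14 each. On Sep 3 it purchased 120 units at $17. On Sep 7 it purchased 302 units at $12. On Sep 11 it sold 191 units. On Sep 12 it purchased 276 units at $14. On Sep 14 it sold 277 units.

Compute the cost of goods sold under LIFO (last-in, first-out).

Sep 11, 191 sold [LIFO — newest first]: 191 @ $12 = $2,292
Sep 14, 277 sold [LIFO — newest first]: 276 @ $14 + 1 @ $12 = $3,876
Total COGS = $2,292 + $3,876 = $6,168
Ending inventory: 56 @ $14 + 120 @ $17 + 110 @ $12 = $4,144

COGS = $6,168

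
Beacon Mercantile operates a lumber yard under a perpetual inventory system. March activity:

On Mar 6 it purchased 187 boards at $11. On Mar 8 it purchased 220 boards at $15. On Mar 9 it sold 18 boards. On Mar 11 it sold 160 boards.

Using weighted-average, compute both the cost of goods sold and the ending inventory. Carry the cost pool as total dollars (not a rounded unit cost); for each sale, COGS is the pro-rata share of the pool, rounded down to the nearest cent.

After Mar 6: 187 on hand, pool $2,057.00 (≈ $11.0000 each)
After Mar 8: 407 on hand, pool $5,357.00 (≈ $13.1622 each)
Mar 9, sell 18: 18/407 × $5,357.00 → $236.91
Mar 11, sell 160: 160/389 × $5,120.09 → $2,105.94
Total COGS = $236.91 + $2,105.94 = $2,342.85
Ending inventory (cost pool remaining) = $3,014.15

COGS = $2,342.85; ending inventory = $3,014.15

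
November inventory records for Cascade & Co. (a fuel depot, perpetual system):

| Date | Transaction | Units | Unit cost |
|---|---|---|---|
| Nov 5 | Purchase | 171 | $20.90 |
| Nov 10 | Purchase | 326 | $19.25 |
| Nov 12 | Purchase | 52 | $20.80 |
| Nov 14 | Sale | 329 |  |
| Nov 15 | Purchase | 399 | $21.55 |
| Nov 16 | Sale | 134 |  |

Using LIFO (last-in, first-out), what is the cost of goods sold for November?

Nov 14, 329 sold [LIFO — newest first]: 52 @ $20.80 + 277 @ $19.25 = $6,413.85
Nov 16, 134 sold [LIFO — newest first]: 134 @ $21.55 = $2,887.70
Total COGS = $6,413.85 + $2,887.70 = $9,301.55
Ending inventory: 171 @ $20.90 + 49 @ $19.25 + 265 @ $21.55 = $10,227.90
Check: goods available $19,529.45 = COGS $9,301.55 + ending $10,227.90

COGS = $9,301.55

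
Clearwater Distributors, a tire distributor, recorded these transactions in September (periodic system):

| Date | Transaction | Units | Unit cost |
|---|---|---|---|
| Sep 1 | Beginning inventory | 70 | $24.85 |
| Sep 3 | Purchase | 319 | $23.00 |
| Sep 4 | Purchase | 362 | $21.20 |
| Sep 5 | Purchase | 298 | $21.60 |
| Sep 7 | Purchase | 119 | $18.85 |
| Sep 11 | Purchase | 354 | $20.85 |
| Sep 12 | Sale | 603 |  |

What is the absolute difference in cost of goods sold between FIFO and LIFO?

FIFO COGS: 70 @ $24.85 + 319 @ $23.00 + 214 @ $21.20 = $13,613.30
LIFO COGS: 354 @ $20.85 + 119 @ $18.85 + 130 @ $21.60 = $12,432.05
Difference = |$13,613.30 − $12,432.05| = $1,181.25

$1,181.25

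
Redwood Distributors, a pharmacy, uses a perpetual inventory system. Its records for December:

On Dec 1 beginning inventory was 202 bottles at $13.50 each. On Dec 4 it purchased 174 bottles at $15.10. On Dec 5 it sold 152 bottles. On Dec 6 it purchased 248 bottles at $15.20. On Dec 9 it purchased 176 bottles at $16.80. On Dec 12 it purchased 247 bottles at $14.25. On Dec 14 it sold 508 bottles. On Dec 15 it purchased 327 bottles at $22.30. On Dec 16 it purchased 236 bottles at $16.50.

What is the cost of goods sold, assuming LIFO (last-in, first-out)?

COGS = $10,063.75

Dec 5, 152 sold [LIFO — newest first]: 152 @ $15.10 = $2,295.20
Dec 14, 508 sold [LIFO — newest first]: 247 @ $14.25 + 176 @ $16.80 + 85 @ $15.20 = $7,768.55
Total COGS = $2,295.20 + $7,768.55 = $10,063.75
Ending inventory: 202 @ $13.50 + 22 @ $15.10 + 163 @ $15.20 + 327 @ $22.30 + 236 @ $16.50 = $16,722.90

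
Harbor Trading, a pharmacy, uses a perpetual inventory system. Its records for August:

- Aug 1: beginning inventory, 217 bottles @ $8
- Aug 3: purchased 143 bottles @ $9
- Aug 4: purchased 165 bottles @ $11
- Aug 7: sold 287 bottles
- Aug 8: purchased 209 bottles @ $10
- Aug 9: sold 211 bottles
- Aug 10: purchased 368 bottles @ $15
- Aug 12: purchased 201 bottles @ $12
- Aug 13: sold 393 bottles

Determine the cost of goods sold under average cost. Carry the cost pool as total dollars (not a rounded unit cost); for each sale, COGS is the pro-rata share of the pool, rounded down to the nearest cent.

COGS = $9,643.00

After Aug 1: 217 on hand, pool $1,736.00 (≈ $8.0000 each)
After Aug 3: 360 on hand, pool $3,023.00 (≈ $8.3972 each)
After Aug 4: 525 on hand, pool $4,838.00 (≈ $9.2152 each)
Aug 7, sell 287: 287/525 × $4,838.00 → $2,644.77
After Aug 8: 447 on hand, pool $4,283.23 (≈ $9.5822 each)
Aug 9, sell 211: 211/447 × $4,283.23 → $2,021.83
After Aug 10: 604 on hand, pool $7,781.40 (≈ $12.8831 each)
After Aug 12: 805 on hand, pool $10,193.40 (≈ $12.6626 each)
Aug 13, sell 393: 393/805 × $10,193.40 → $4,976.40
Total COGS = $2,644.77 + $2,021.83 + $4,976.40 = $9,643.00
Ending inventory (cost pool remaining) = $5,217.00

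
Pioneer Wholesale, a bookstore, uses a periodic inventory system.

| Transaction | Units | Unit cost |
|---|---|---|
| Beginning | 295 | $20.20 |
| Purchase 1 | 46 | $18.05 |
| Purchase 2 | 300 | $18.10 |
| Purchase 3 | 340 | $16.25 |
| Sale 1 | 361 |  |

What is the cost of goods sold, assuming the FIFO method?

Sale 1 (361) [FIFO — oldest first]: 295 @ $20.20 + 46 @ $18.05 + 20 @ $18.10 = $7,151.30
Ending inventory: 280 @ $18.10 + 340 @ $16.25 = $10,593.00

COGS = $7,151.30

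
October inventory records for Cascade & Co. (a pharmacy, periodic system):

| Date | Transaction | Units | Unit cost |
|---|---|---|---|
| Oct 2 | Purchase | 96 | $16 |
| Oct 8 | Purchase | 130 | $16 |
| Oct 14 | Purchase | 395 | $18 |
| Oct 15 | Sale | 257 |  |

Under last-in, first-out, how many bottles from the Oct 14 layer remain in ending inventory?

Oct 15, 257 sold [LIFO — newest first]: 257 @ $18 = $4,626
Ending inventory: 96 @ $16 + 130 @ $16 + 138 @ $18 = $6,100

138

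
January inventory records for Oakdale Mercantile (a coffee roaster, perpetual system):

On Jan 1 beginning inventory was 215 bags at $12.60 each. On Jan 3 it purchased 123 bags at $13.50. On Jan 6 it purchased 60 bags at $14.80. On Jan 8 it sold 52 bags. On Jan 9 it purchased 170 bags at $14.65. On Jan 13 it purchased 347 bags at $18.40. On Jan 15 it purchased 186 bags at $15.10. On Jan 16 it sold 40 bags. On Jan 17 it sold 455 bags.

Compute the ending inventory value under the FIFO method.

Jan 8, 52 sold [FIFO — oldest first]: 52 @ $12.60 = $655.20
Jan 16, 40 sold [FIFO — oldest first]: 40 @ $12.60 = $504.00
Jan 17, 455 sold [FIFO — oldest first]: 123 @ $12.60 + 123 @ $13.50 + 60 @ $14.80 + 149 @ $14.65 = $6,281.15
Total COGS = $655.20 + $504.00 + $6,281.15 = $7,440.35
Ending inventory: 21 @ $14.65 + 347 @ $18.40 + 186 @ $15.10 = $9,501.05

Ending inventory = $9,501.05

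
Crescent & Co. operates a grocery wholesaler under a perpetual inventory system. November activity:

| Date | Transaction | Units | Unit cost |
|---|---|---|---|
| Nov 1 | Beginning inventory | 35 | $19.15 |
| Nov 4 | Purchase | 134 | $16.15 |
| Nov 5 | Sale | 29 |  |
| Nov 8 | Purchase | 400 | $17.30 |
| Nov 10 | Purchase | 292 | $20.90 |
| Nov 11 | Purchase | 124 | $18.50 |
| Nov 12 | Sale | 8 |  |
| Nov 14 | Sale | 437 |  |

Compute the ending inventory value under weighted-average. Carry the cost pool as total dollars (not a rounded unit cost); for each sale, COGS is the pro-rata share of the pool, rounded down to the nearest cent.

After Nov 1: 35 on hand, pool $670.25 (≈ $19.1500 each)
After Nov 4: 169 on hand, pool $2,834.35 (≈ $16.7713 each)
Nov 5, sell 29: 29/169 × $2,834.35 → $486.36
After Nov 8: 540 on hand, pool $9,267.99 (≈ $17.1629 each)
After Nov 10: 832 on hand, pool $15,370.79 (≈ $18.4745 each)
After Nov 11: 956 on hand, pool $17,664.79 (≈ $18.4778 each)
Nov 12, sell 8: 8/956 × $17,664.79 → $147.82
Nov 14, sell 437: 437/948 × $17,516.97 → $8,074.80
Total COGS = $486.36 + $147.82 + $8,074.80 = $8,708.98
Ending inventory (cost pool remaining) = $9,442.17

Ending inventory = $9,442.17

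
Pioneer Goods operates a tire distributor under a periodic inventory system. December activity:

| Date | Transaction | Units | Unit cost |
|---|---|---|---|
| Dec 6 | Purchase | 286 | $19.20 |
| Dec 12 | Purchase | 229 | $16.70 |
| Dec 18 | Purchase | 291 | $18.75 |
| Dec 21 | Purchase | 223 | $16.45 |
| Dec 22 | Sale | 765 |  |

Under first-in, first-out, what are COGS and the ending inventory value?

COGS = $14,003.00; ending inventory = $4,437.10

Dec 22, 765 sold [FIFO — oldest first]: 286 @ $19.20 + 229 @ $16.70 + 250 @ $18.75 = $14,003.00
Ending inventory: 41 @ $18.75 + 223 @ $16.45 = $4,437.10
Check: goods available $18,440.10 = COGS $14,003.00 + ending $4,437.10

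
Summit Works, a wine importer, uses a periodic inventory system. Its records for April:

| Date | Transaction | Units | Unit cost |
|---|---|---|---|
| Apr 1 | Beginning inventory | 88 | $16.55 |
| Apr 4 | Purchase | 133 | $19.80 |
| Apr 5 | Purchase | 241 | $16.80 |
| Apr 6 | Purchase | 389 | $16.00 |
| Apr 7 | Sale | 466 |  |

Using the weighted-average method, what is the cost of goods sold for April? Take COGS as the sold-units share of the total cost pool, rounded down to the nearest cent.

COGS = $7,864.83

Apr 7, sell 466: 466/851 × $14,362.60 → $7,864.83
Ending inventory (cost pool remaining) = $6,497.77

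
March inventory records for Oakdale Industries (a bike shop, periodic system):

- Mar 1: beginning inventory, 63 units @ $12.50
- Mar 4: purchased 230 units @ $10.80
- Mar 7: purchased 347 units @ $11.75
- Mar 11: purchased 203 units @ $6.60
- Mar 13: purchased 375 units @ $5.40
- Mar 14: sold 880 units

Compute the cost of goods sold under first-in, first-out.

COGS = $8,888.35

Mar 14, 880 sold [FIFO — oldest first]: 63 @ $12.50 + 230 @ $10.80 + 347 @ $11.75 + 203 @ $6.60 + 37 @ $5.40 = $8,888.35
Ending inventory: 338 @ $5.40 = $1,825.20
Check: goods available $10,713.55 = COGS $8,888.35 + ending $1,825.20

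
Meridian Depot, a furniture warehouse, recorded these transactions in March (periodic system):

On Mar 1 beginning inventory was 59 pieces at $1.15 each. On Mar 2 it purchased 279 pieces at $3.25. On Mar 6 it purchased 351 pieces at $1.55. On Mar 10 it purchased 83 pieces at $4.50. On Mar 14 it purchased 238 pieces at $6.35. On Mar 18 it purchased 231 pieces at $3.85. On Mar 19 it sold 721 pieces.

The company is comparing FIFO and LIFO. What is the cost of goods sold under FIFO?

COGS = $1,662.65

FIFO COGS: 59 @ $1.15 + 279 @ $3.25 + 351 @ $1.55 + 32 @ $4.50 = $1,662.65
LIFO COGS: 231 @ $3.85 + 238 @ $6.35 + 83 @ $4.50 + 169 @ $1.55 = $3,036.10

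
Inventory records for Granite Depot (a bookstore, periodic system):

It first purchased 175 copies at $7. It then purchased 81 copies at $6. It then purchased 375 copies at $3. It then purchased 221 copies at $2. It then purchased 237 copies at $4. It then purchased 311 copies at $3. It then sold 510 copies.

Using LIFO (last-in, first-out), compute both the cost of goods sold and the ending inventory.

COGS = $1,729; ending inventory = $3,430

Sale 1 (510) [LIFO — newest first]: 311 @ $3 + 199 @ $4 = $1,729
Ending inventory: 175 @ $7 + 81 @ $6 + 375 @ $3 + 221 @ $2 + 38 @ $4 = $3,430
Check: goods available $5,159 = COGS $1,729 + ending $3,430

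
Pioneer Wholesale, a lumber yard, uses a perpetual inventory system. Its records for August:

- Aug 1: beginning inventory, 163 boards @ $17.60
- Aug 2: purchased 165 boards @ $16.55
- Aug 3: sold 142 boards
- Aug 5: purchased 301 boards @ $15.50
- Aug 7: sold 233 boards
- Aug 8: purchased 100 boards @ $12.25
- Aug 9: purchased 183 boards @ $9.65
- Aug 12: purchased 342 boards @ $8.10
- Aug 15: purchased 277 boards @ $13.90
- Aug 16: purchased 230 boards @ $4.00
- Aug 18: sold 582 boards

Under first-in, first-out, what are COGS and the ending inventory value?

COGS = $13,620.50; ending inventory = $7,176.00

Aug 3, 142 sold [FIFO — oldest first]: 142 @ $17.60 = $2,499.20
Aug 7, 233 sold [FIFO — oldest first]: 21 @ $17.60 + 165 @ $16.55 + 47 @ $15.50 = $3,828.85
Aug 18, 582 sold [FIFO — oldest first]: 254 @ $15.50 + 100 @ $12.25 + 183 @ $9.65 + 45 @ $8.10 = $7,292.45
Total COGS = $2,499.20 + $3,828.85 + $7,292.45 = $13,620.50
Ending inventory: 297 @ $8.10 + 277 @ $13.90 + 230 @ $4.00 = $7,176.00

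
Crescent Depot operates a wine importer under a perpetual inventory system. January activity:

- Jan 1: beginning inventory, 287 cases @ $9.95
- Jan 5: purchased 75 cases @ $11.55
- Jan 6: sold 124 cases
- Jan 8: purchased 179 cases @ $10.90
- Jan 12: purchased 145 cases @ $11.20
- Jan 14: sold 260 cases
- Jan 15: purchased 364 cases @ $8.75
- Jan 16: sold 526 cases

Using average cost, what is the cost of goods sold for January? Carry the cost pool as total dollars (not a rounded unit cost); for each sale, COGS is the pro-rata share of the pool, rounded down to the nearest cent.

COGS = $9,132.22

After Jan 1: 287 on hand, pool $2,855.65 (≈ $9.9500 each)
After Jan 5: 362 on hand, pool $3,721.90 (≈ $10.2815 each)
Jan 6, sell 124: 124/362 × $3,721.90 → $1,274.90
After Jan 8: 417 on hand, pool $4,398.10 (≈ $10.5470 each)
After Jan 12: 562 on hand, pool $6,022.10 (≈ $10.7155 each)
Jan 14, sell 260: 260/562 × $6,022.10 → $2,786.02
After Jan 15: 666 on hand, pool $6,421.08 (≈ $9.6413 each)
Jan 16, sell 526: 526/666 × $6,421.08 → $5,071.30
Total COGS = $1,274.90 + $2,786.02 + $5,071.30 = $9,132.22
Ending inventory (cost pool remaining) = $1,349.78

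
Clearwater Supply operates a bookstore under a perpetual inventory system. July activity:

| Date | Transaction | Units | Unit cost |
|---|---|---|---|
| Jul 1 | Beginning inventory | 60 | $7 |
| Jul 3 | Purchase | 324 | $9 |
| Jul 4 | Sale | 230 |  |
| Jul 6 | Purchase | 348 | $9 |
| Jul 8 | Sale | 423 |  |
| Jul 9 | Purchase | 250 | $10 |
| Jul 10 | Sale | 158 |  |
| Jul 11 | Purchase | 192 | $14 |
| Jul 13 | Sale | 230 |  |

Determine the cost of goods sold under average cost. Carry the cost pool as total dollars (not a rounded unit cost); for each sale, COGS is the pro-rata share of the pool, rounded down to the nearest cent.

After Jul 1: 60 on hand, pool $420.00 (≈ $7.0000 each)
After Jul 3: 384 on hand, pool $3,336.00 (≈ $8.6875 each)
Jul 4, sell 230: 230/384 × $3,336.00 → $1,998.12
After Jul 6: 502 on hand, pool $4,469.88 (≈ $8.9041 each)
Jul 8, sell 423: 423/502 × $4,469.88 → $3,766.45
After Jul 9: 329 on hand, pool $3,203.43 (≈ $9.7369 each)
Jul 10, sell 158: 158/329 × $3,203.43 → $1,538.42
After Jul 11: 363 on hand, pool $4,353.01 (≈ $11.9918 each)
Jul 13, sell 230: 230/363 × $4,353.01 → $2,758.10
Total COGS = $1,998.12 + $3,766.45 + $1,538.42 + $2,758.10 = $10,061.09
Ending inventory (cost pool remaining) = $1,594.91
Check: goods available $11,656.00 = COGS $10,061.09 + ending $1,594.91

COGS = $10,061.09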